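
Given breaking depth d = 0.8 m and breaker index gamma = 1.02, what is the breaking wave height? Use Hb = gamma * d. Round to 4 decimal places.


Hb = gamma * d
Hb = 1.02 * 0.8
Hb = 0.8160 m

0.8160


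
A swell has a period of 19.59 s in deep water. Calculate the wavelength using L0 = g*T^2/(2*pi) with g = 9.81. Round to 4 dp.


L0 = g * T^2 / (2 * pi)
L0 = 9.81 * 19.59^2 / (2 * pi)
L0 = 9.81 * 383.7681 / 6.28319
L0 = 3764.7651 / 6.28319
L0 = 599.1810 m

599.1810


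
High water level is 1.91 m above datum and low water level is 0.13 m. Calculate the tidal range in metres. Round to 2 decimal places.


Tidal range = High water - Low water
Tidal range = 1.91 - (0.13)
Tidal range = 1.78 m

1.78


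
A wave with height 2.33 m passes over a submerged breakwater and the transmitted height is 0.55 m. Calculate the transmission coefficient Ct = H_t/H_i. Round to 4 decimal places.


Ct = H_t / H_i
Ct = 0.55 / 2.33
Ct = 0.2361

0.2361


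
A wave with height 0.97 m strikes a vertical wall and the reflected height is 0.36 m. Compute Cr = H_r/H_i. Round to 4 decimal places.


Cr = H_r / H_i
Cr = 0.36 / 0.97
Cr = 0.3711

0.3711


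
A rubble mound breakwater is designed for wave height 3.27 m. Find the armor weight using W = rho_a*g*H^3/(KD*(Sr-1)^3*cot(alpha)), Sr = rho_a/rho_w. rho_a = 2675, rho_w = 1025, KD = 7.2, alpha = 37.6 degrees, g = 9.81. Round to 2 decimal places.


Sr = rho_a / rho_w = 2675 / 1025 = 2.609756
(Sr - 1) = 1.609756
(Sr - 1)^3 = 4.171385
cot(37.6) = 1 / tan(37.6) = 1 / 0.770104 = 1.298526
Numerator = 2675 * 9.81 * 3.27^3 = 917563.3360
Denominator = 7.2 * 4.171385 * 1.298526 = 38.999904
W = 917563.3360 / 38.999904
W = 23527.32 N

23527.32


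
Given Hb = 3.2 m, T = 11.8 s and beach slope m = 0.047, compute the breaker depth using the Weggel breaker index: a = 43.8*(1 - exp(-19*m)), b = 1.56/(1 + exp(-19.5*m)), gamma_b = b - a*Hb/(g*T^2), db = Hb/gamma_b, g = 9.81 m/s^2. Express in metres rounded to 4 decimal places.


a = 43.8 * (1 - exp(-19 * m))
exp(-19 * 0.047) = exp(-0.8930) = 0.409426
a = 43.8 * (1 - 0.409426) = 25.867157
b = 1.56 / (1 + exp(-19.5 * m))
exp(-19.5 * 0.047) = exp(-0.9165) = 0.399916
b = 1.56 / (1 + 0.399916) = 1.114352
Hb / (g * T^2) = 3.2 / (9.81 * 11.8^2) = 3.2 / 1365.9444 = 0.00234270
gamma_b = b - a * Hb/(g*T^2) = 1.114352 - 25.867157 * 0.00234270 = 1.053753
db = Hb / gamma_b = 3.2 / 1.053753
db = 3.0368 m

3.0368


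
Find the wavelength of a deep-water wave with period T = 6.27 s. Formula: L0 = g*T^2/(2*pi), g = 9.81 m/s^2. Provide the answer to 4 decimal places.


L0 = g * T^2 / (2 * pi)
L0 = 9.81 * 6.27^2 / (2 * pi)
L0 = 9.81 * 39.3129 / 6.28319
L0 = 385.6595 / 6.28319
L0 = 61.3796 m

61.3796


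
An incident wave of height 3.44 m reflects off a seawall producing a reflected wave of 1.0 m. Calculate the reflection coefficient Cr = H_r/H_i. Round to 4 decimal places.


Cr = H_r / H_i
Cr = 1.0 / 3.44
Cr = 0.2907

0.2907


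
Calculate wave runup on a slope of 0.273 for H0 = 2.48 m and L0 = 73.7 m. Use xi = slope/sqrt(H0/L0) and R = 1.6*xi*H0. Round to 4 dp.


xi = slope / sqrt(H0/L0)
H0/L0 = 2.48/73.7 = 0.033650
sqrt(0.033650) = 0.183439
xi = 0.273 / 0.183439 = 1.488232
R = 1.6 * xi * H0 = 1.6 * 1.488232 * 2.48
R = 5.9053 m

5.9053


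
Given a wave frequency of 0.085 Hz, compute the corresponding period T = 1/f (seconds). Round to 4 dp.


T = 1 / f
T = 1 / 0.085
T = 11.7647 s

11.7647


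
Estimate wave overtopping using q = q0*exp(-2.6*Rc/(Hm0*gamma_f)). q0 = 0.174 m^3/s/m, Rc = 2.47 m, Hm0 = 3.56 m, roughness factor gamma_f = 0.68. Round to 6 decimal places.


q = q0 * exp(-2.6 * Rc / (Hm0 * gamma_f))
Exponent = -2.6 * 2.47 / (3.56 * 0.68)
= -2.6 * 2.47 / 2.4208
= -2.652842
exp(-2.652842) = 0.070451
q = 0.174 * 0.070451
q = 0.012258 m^3/s/m

0.012258


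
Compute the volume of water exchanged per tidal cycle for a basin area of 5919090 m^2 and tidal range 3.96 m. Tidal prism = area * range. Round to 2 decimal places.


Tidal prism = Area * Tidal range
P = 5919090 * 3.96
P = 23439596.40 m^3

23439596.40


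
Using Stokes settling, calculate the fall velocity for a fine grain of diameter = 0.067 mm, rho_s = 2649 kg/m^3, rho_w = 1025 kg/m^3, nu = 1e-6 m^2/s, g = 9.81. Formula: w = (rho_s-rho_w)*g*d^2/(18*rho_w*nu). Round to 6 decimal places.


w = (rho_s - rho_w) * g * d^2 / (18 * rho_w * nu)
d = 0.067 mm = 0.000067 m
rho_s - rho_w = 2649 - 1025 = 1624
Numerator = 1624 * 9.81 * (0.000067)^2 = 0.000071516234
Denominator = 18 * 1025 * 1e-6 = 0.018450
w = 0.003876 m/s

0.003876


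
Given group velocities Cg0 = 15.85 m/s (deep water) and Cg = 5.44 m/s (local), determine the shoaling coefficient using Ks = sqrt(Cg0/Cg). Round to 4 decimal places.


Ks = sqrt(Cg0 / Cg)
Ks = sqrt(15.85 / 5.44)
Ks = sqrt(2.9136)
Ks = 1.7069

1.7069


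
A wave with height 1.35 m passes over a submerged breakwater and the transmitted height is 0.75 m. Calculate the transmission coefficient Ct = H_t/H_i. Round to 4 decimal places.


Ct = H_t / H_i
Ct = 0.75 / 1.35
Ct = 0.5556

0.5556


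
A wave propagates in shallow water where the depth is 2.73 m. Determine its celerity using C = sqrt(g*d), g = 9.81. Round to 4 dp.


Using the shallow-water approximation:
C = sqrt(g * d) = sqrt(9.81 * 2.73)
C = sqrt(26.7813)
C = 5.1751 m/s

5.1751


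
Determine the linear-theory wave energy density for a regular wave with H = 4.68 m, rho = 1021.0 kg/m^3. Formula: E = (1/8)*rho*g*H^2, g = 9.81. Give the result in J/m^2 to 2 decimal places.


E = (1/8) * rho * g * H^2
E = (1/8) * 1021.0 * 9.81 * 4.68^2
E = 0.125 * 1021.0 * 9.81 * 21.9024
E = 27421.83 J/m^2

27421.83


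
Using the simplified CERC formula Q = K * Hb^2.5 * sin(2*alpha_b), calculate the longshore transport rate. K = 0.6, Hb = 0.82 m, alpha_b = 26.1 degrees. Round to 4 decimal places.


Q = K * Hb^2.5 * sin(2 * alpha_b)
Hb^2.5 = 0.82^2.5 = 0.608884
sin(2 * 26.1) = sin(52.2) = 0.790155
Q = 0.6 * 0.608884 * 0.790155
Q = 0.2887 m^3/s

0.2887


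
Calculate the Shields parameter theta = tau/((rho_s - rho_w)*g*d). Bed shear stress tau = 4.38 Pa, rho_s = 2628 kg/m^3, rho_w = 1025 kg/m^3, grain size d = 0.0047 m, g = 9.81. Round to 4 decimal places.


theta = tau / ((rho_s - rho_w) * g * d)
rho_s - rho_w = 2628 - 1025 = 1603
Denominator = 1603 * 9.81 * 0.0047 = 73.909521
theta = 4.38 / 73.909521
theta = 0.0593

0.0593


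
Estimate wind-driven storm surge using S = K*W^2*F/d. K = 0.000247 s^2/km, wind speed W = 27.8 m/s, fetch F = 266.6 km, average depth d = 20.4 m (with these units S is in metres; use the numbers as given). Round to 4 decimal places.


S = K * W^2 * F / d
W^2 = 27.8^2 = 772.84
S = 0.000247 * 772.84 * 266.6 / 20.4
Numerator = 0.000247 * 772.84 * 266.6 = 50.891669
S = 50.891669 / 20.4 = 2.4947 m

2.4947


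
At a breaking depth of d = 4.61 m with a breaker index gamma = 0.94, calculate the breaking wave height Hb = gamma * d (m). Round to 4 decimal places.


Hb = gamma * d
Hb = 0.94 * 4.61
Hb = 4.3334 m

4.3334


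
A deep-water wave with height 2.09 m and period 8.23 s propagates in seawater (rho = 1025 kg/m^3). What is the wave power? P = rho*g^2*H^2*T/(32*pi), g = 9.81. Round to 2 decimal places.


P = rho * g^2 * H^2 * T / (32 * pi)
P = 1025 * 9.81^2 * 2.09^2 * 8.23 / (32 * pi)
P = 1025 * 96.2361 * 4.3681 * 8.23 / 100.53096
P = 35273.98 W/m

35273.98


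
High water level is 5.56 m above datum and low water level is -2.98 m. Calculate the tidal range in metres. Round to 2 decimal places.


Tidal range = High water - Low water
Tidal range = 5.56 - (-2.98)
Tidal range = 8.54 m

8.54


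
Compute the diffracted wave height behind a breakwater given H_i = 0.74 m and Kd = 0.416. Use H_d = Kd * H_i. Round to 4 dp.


H_d = Kd * H_i
H_d = 0.416 * 0.74
H_d = 0.3078 m

0.3078


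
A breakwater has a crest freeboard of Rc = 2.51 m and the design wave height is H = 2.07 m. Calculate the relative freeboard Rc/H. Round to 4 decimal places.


Relative freeboard = Rc / H
= 2.51 / 2.07
= 1.2126

1.2126


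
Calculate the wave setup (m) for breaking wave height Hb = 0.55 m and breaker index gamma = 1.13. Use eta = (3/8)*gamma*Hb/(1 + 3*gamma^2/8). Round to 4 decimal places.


eta = (3/8) * gamma * Hb / (1 + 3*gamma^2/8)
Numerator = (3/8) * 1.13 * 0.55 = 0.233063
Denominator = 1 + 3*1.13^2/8 = 1 + 0.478838 = 1.478838
eta = 0.233063 / 1.478838
eta = 0.1576 m

0.1576


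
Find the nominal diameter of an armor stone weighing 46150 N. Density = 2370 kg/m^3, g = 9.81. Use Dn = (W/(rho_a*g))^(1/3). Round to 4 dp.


V = W / (rho_a * g)
V = 46150 / (2370 * 9.81)
V = 46150 / 23249.70
V = 1.984972 m^3
Dn = V^(1/3) = 1.984972^(1/3)
Dn = 1.2568 m

1.2568


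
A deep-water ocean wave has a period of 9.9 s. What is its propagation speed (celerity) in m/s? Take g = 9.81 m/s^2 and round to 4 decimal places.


We use the deep-water celerity formula:
C = g * T / (2 * pi)
C = 9.81 * 9.9 / (2 * 3.14159...)
C = 97.119000 / 6.283185
C = 15.4570 m/s

15.4570


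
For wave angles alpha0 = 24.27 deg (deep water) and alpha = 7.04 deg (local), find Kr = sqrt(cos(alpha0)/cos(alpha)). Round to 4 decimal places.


Kr = sqrt(cos(alpha0) / cos(alpha))
cos(24.27) = 0.911619
cos(7.04) = 0.992461
Kr = sqrt(0.911619 / 0.992461)
Kr = sqrt(0.918544)
Kr = 0.9584

0.9584


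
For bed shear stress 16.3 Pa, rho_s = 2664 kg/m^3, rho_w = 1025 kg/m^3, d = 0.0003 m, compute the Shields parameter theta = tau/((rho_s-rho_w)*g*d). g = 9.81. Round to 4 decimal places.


theta = tau / ((rho_s - rho_w) * g * d)
rho_s - rho_w = 2664 - 1025 = 1639
Denominator = 1639 * 9.81 * 0.0003 = 4.823577
theta = 16.3 / 4.823577
theta = 3.3792

3.3792


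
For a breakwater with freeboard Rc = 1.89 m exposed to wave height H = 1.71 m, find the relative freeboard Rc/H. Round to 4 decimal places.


Relative freeboard = Rc / H
= 1.89 / 1.71
= 1.1053

1.1053


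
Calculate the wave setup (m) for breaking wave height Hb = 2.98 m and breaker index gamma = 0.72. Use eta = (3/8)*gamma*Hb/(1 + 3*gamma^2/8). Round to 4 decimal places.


eta = (3/8) * gamma * Hb / (1 + 3*gamma^2/8)
Numerator = (3/8) * 0.72 * 2.98 = 0.804600
Denominator = 1 + 3*0.72^2/8 = 1 + 0.194400 = 1.194400
eta = 0.804600 / 1.194400
eta = 0.6736 m

0.6736


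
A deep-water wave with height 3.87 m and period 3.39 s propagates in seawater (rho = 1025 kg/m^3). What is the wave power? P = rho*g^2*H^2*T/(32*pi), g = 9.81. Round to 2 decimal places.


P = rho * g^2 * H^2 * T / (32 * pi)
P = 1025 * 9.81^2 * 3.87^2 * 3.39 / (32 * pi)
P = 1025 * 96.2361 * 14.9769 * 3.39 / 100.53096
P = 49817.70 W/m

49817.70


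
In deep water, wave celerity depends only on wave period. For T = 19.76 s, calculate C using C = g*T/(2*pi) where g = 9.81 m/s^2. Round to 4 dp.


We use the deep-water celerity formula:
C = g * T / (2 * pi)
C = 9.81 * 19.76 / (2 * 3.14159...)
C = 193.845600 / 6.283185
C = 30.8515 m/s

30.8515


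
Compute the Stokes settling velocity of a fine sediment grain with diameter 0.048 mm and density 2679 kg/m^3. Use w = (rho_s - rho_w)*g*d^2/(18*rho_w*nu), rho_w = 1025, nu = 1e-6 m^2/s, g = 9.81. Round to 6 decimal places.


w = (rho_s - rho_w) * g * d^2 / (18 * rho_w * nu)
d = 0.048 mm = 0.000048 m
rho_s - rho_w = 2679 - 1025 = 1654
Numerator = 1654 * 9.81 * (0.000048)^2 = 0.000037384105
Denominator = 18 * 1025 * 1e-6 = 0.018450
w = 0.002026 m/s

0.002026


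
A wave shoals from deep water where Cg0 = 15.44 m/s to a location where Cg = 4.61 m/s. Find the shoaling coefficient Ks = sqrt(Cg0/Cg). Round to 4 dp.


Ks = sqrt(Cg0 / Cg)
Ks = sqrt(15.44 / 4.61)
Ks = sqrt(3.3492)
Ks = 1.8301

1.8301


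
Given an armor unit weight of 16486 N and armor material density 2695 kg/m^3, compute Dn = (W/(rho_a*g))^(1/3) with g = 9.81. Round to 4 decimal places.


V = W / (rho_a * g)
V = 16486 / (2695 * 9.81)
V = 16486 / 26437.95
V = 0.623573 m^3
Dn = V^(1/3) = 0.623573^(1/3)
Dn = 0.8543 m

0.8543


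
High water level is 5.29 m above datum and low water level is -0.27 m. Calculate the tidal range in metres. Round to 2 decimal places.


Tidal range = High water - Low water
Tidal range = 5.29 - (-0.27)
Tidal range = 5.56 m

5.56


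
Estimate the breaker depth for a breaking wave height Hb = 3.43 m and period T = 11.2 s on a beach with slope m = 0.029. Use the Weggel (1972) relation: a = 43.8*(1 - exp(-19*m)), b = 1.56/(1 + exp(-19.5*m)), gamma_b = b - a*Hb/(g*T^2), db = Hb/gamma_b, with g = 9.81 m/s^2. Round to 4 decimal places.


a = 43.8 * (1 - exp(-19 * m))
exp(-19 * 0.029) = exp(-0.5510) = 0.576373
a = 43.8 * (1 - 0.576373) = 18.554856
b = 1.56 / (1 + exp(-19.5 * m))
exp(-19.5 * 0.029) = exp(-0.5655) = 0.568076
b = 1.56 / (1 + 0.568076) = 0.994850
Hb / (g * T^2) = 3.43 / (9.81 * 11.2^2) = 3.43 / 1230.5664 = 0.00278733
gamma_b = b - a * Hb/(g*T^2) = 0.994850 - 18.554856 * 0.00278733 = 0.943131
db = Hb / gamma_b = 3.43 / 0.943131
db = 3.6368 m

3.6368


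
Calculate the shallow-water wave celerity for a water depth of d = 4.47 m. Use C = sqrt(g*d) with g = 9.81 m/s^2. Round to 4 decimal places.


Using the shallow-water approximation:
C = sqrt(g * d) = sqrt(9.81 * 4.47)
C = sqrt(43.8507)
C = 6.6220 m/s

6.6220


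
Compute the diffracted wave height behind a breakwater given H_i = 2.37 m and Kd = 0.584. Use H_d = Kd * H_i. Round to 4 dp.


H_d = Kd * H_i
H_d = 0.584 * 2.37
H_d = 1.3841 m

1.3841


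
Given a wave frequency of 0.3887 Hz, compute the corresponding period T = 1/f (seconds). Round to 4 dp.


T = 1 / f
T = 1 / 0.3887
T = 2.5727 s

2.5727


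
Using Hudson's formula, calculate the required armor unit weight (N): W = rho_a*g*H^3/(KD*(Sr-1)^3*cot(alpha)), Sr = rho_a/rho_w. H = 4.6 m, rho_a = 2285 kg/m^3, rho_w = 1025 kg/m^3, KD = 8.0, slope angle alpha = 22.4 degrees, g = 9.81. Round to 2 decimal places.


Sr = rho_a / rho_w = 2285 / 1025 = 2.229268
(Sr - 1) = 1.229268
(Sr - 1)^3 = 1.857548
cot(22.4) = 1 / tan(22.4) = 1 / 0.412170 = 2.426182
Numerator = 2285 * 9.81 * 4.6^3 = 2181869.1756
Denominator = 8.0 * 1.857548 * 2.426182 = 36.053994
W = 2181869.1756 / 36.053994
W = 60516.71 N

60516.71


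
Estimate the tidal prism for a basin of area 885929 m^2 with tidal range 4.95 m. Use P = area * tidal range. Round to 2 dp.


Tidal prism = Area * Tidal range
P = 885929 * 4.95
P = 4385348.55 m^3

4385348.55


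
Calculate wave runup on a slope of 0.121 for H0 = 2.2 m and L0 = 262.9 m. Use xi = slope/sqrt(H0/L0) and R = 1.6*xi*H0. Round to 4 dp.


xi = slope / sqrt(H0/L0)
H0/L0 = 2.2/262.9 = 0.008368
sqrt(0.008368) = 0.091478
xi = 0.121 / 0.091478 = 1.322724
R = 1.6 * xi * H0 = 1.6 * 1.322724 * 2.2
R = 4.6560 m

4.6560


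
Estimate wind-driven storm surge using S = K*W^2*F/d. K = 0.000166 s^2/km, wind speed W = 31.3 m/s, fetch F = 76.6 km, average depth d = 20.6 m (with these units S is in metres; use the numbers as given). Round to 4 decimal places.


S = K * W^2 * F / d
W^2 = 31.3^2 = 979.69
S = 0.000166 * 979.69 * 76.6 / 20.6
Numerator = 0.000166 * 979.69 * 76.6 = 12.457346
S = 12.457346 / 20.6 = 0.6047 m

0.6047


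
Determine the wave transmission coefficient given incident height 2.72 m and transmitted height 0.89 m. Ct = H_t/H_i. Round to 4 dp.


Ct = H_t / H_i
Ct = 0.89 / 2.72
Ct = 0.3272

0.3272


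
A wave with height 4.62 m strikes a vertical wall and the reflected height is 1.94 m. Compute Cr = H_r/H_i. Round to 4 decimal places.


Cr = H_r / H_i
Cr = 1.94 / 4.62
Cr = 0.4199

0.4199


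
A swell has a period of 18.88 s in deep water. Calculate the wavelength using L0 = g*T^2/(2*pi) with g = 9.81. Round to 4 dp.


L0 = g * T^2 / (2 * pi)
L0 = 9.81 * 18.88^2 / (2 * pi)
L0 = 9.81 * 356.4544 / 6.28319
L0 = 3496.8177 / 6.28319
L0 = 556.5358 m

556.5358


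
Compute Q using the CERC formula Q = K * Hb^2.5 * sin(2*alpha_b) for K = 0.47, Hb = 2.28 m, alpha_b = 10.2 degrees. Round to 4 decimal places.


Q = K * Hb^2.5 * sin(2 * alpha_b)
Hb^2.5 = 2.28^2.5 = 7.849412
sin(2 * 10.2) = sin(20.4) = 0.348572
Q = 0.47 * 7.849412 * 0.348572
Q = 1.2860 m^3/s

1.2860


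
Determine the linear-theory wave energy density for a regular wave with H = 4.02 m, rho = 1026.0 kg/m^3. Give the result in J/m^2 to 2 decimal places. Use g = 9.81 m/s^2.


E = (1/8) * rho * g * H^2
E = (1/8) * 1026.0 * 9.81 * 4.02^2
E = 0.125 * 1026.0 * 9.81 * 16.1604
E = 20331.92 J/m^2

20331.92


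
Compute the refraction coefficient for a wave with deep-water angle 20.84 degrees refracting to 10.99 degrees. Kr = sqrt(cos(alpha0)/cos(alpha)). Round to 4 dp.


Kr = sqrt(cos(alpha0) / cos(alpha))
cos(20.84) = 0.934578
cos(10.99) = 0.981660
Kr = sqrt(0.934578 / 0.981660)
Kr = sqrt(0.952037)
Kr = 0.9757

0.9757


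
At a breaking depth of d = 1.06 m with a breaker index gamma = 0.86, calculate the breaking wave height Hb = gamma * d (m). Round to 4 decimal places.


Hb = gamma * d
Hb = 0.86 * 1.06
Hb = 0.9116 m

0.9116


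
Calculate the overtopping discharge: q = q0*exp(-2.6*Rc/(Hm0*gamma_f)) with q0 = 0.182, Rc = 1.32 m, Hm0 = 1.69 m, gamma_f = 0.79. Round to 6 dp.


q = q0 * exp(-2.6 * Rc / (Hm0 * gamma_f))
Exponent = -2.6 * 1.32 / (1.69 * 0.79)
= -2.6 * 1.32 / 1.3351
= -2.570594
exp(-2.570594) = 0.076490
q = 0.182 * 0.076490
q = 0.013921 m^3/s/m

0.013921


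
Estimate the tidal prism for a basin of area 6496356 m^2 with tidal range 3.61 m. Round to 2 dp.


Tidal prism = Area * Tidal range
P = 6496356 * 3.61
P = 23451845.16 m^3

23451845.16


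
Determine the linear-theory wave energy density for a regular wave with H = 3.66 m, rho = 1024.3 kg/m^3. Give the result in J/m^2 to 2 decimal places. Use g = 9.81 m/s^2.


E = (1/8) * rho * g * H^2
E = (1/8) * 1024.3 * 9.81 * 3.66^2
E = 0.125 * 1024.3 * 9.81 * 13.3956
E = 16825.51 J/m^2

16825.51


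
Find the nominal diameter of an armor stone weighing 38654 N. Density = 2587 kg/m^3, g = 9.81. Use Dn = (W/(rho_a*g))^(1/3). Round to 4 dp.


V = W / (rho_a * g)
V = 38654 / (2587 * 9.81)
V = 38654 / 25378.47
V = 1.523102 m^3
Dn = V^(1/3) = 1.523102^(1/3)
Dn = 1.1506 m

1.1506


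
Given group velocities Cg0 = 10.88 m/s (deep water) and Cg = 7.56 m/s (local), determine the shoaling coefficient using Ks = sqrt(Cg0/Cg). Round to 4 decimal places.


Ks = sqrt(Cg0 / Cg)
Ks = sqrt(10.88 / 7.56)
Ks = sqrt(1.4392)
Ks = 1.1996

1.1996


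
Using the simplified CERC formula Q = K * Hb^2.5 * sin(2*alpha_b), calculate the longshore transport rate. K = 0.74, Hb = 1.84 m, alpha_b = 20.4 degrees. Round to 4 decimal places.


Q = K * Hb^2.5 * sin(2 * alpha_b)
Hb^2.5 = 1.84^2.5 = 4.592451
sin(2 * 20.4) = sin(40.8) = 0.653421
Q = 0.74 * 4.592451 * 0.653421
Q = 2.2206 m^3/s

2.2206


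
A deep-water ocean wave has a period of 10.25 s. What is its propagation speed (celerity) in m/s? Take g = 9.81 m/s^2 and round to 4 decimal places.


We use the deep-water celerity formula:
C = g * T / (2 * pi)
C = 9.81 * 10.25 / (2 * 3.14159...)
C = 100.552500 / 6.283185
C = 16.0034 m/s

16.0034


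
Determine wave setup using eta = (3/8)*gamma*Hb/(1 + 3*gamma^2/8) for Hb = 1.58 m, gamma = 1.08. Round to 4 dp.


eta = (3/8) * gamma * Hb / (1 + 3*gamma^2/8)
Numerator = (3/8) * 1.08 * 1.58 = 0.639900
Denominator = 1 + 3*1.08^2/8 = 1 + 0.437400 = 1.437400
eta = 0.639900 / 1.437400
eta = 0.4452 m

0.4452


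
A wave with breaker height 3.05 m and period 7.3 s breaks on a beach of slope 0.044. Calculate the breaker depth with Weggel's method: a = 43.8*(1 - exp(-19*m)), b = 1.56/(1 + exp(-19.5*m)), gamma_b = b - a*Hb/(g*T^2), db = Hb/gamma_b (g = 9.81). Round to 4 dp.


a = 43.8 * (1 - exp(-19 * m))
exp(-19 * 0.044) = exp(-0.8360) = 0.433441
a = 43.8 * (1 - 0.433441) = 24.815292
b = 1.56 / (1 + exp(-19.5 * m))
exp(-19.5 * 0.044) = exp(-0.8580) = 0.424009
b = 1.56 / (1 + 0.424009) = 1.095498
Hb / (g * T^2) = 3.05 / (9.81 * 7.3^2) = 3.05 / 522.7749 = 0.00583425
gamma_b = b - a * Hb/(g*T^2) = 1.095498 - 24.815292 * 0.00583425 = 0.950720
db = Hb / gamma_b = 3.05 / 0.950720
db = 3.2081 m

3.2081


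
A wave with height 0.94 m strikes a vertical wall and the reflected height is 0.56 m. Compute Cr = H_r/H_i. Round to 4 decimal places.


Cr = H_r / H_i
Cr = 0.56 / 0.94
Cr = 0.5957

0.5957


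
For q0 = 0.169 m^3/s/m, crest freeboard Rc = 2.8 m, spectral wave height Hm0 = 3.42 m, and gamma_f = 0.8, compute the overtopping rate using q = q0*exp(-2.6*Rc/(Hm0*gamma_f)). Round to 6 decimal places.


q = q0 * exp(-2.6 * Rc / (Hm0 * gamma_f))
Exponent = -2.6 * 2.8 / (3.42 * 0.8)
= -2.6 * 2.8 / 2.7360
= -2.660819
exp(-2.660819) = 0.069891
q = 0.169 * 0.069891
q = 0.011812 m^3/s/m

0.011812


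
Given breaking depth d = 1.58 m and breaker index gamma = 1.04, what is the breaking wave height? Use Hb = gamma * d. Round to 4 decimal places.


Hb = gamma * d
Hb = 1.04 * 1.58
Hb = 1.6432 m

1.6432


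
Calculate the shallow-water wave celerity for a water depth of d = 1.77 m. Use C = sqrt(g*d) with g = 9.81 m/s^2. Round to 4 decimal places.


Using the shallow-water approximation:
C = sqrt(g * d) = sqrt(9.81 * 1.77)
C = sqrt(17.3637)
C = 4.1670 m/s

4.1670


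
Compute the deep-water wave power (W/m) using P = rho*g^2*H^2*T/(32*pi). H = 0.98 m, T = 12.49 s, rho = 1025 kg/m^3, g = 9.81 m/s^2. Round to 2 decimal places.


P = rho * g^2 * H^2 * T / (32 * pi)
P = 1025 * 9.81^2 * 0.98^2 * 12.49 / (32 * pi)
P = 1025 * 96.2361 * 0.9604 * 12.49 / 100.53096
P = 11770.00 W/m

11770.00


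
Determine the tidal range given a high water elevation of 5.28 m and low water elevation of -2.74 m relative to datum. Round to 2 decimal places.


Tidal range = High water - Low water
Tidal range = 5.28 - (-2.74)
Tidal range = 8.02 m

8.02


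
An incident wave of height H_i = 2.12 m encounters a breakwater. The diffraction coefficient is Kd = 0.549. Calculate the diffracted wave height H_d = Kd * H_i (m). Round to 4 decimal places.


H_d = Kd * H_i
H_d = 0.549 * 2.12
H_d = 1.1639 m

1.1639


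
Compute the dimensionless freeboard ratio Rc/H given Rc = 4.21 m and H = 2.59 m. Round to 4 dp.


Relative freeboard = Rc / H
= 4.21 / 2.59
= 1.6255

1.6255


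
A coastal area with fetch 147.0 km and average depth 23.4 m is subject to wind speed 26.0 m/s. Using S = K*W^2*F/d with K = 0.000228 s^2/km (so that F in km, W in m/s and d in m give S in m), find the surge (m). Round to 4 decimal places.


S = K * W^2 * F / d
W^2 = 26.0^2 = 676.00
S = 0.000228 * 676.00 * 147.0 / 23.4
Numerator = 0.000228 * 676.00 * 147.0 = 22.656816
S = 22.656816 / 23.4 = 0.9682 m

0.9682


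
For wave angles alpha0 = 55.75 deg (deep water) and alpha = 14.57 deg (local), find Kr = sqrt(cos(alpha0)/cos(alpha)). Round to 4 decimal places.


Kr = sqrt(cos(alpha0) / cos(alpha))
cos(55.75) = 0.562805
cos(14.57) = 0.967841
Kr = sqrt(0.562805 / 0.967841)
Kr = sqrt(0.581506)
Kr = 0.7626

0.7626


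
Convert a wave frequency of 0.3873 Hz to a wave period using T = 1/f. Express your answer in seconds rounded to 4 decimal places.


T = 1 / f
T = 1 / 0.3873
T = 2.5820 s

2.5820


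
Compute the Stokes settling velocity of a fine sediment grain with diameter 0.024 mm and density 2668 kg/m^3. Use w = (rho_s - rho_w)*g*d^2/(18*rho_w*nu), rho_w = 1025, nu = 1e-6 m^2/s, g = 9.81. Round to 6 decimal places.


w = (rho_s - rho_w) * g * d^2 / (18 * rho_w * nu)
d = 0.024 mm = 0.000024 m
rho_s - rho_w = 2668 - 1025 = 1643
Numerator = 1643 * 9.81 * (0.000024)^2 = 0.000009283870
Denominator = 18 * 1025 * 1e-6 = 0.018450
w = 0.000503 m/s

0.000503


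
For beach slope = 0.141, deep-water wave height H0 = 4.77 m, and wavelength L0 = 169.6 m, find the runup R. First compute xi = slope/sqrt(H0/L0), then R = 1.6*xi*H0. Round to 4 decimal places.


xi = slope / sqrt(H0/L0)
H0/L0 = 4.77/169.6 = 0.028125
sqrt(0.028125) = 0.167705
xi = 0.141 / 0.167705 = 0.840762
R = 1.6 * xi * H0 = 1.6 * 0.840762 * 4.77
R = 6.4167 m

6.4167


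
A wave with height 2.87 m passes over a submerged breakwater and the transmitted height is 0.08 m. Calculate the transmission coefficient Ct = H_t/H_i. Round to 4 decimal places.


Ct = H_t / H_i
Ct = 0.08 / 2.87
Ct = 0.0279

0.0279


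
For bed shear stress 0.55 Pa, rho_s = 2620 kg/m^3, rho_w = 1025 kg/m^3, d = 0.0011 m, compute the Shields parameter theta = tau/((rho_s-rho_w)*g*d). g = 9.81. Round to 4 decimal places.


theta = tau / ((rho_s - rho_w) * g * d)
rho_s - rho_w = 2620 - 1025 = 1595
Denominator = 1595 * 9.81 * 0.0011 = 17.211645
theta = 0.55 / 17.211645
theta = 0.0320

0.0320


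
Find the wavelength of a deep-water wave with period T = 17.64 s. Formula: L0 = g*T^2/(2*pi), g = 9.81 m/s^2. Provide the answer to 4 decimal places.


L0 = g * T^2 / (2 * pi)
L0 = 9.81 * 17.64^2 / (2 * pi)
L0 = 9.81 * 311.1696 / 6.28319
L0 = 3052.5738 / 6.28319
L0 = 485.8322 m

485.8322


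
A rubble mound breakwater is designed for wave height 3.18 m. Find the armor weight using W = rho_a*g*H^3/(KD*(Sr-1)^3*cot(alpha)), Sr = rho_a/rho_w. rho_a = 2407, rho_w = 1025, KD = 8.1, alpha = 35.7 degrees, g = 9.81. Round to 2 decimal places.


Sr = rho_a / rho_w = 2407 / 1025 = 2.348293
(Sr - 1) = 1.348293
(Sr - 1)^3 = 2.451052
cot(35.7) = 1 / tan(35.7) = 1 / 0.718573 = 1.391647
Numerator = 2407 * 9.81 * 3.18^3 = 759322.8299
Denominator = 8.1 * 2.451052 * 1.391647 = 27.629099
W = 759322.8299 / 27.629099
W = 27482.72 N

27482.72


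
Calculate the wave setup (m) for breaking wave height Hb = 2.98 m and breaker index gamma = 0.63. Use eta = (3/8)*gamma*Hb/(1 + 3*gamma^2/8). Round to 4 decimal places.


eta = (3/8) * gamma * Hb / (1 + 3*gamma^2/8)
Numerator = (3/8) * 0.63 * 2.98 = 0.704025
Denominator = 1 + 3*0.63^2/8 = 1 + 0.148838 = 1.148838
eta = 0.704025 / 1.148838
eta = 0.6128 m

0.6128


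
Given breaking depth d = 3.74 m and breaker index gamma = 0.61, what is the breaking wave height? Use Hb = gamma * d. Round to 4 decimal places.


Hb = gamma * d
Hb = 0.61 * 3.74
Hb = 2.2814 m

2.2814


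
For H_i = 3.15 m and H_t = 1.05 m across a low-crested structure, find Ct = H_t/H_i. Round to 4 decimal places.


Ct = H_t / H_i
Ct = 1.05 / 3.15
Ct = 0.3333

0.3333


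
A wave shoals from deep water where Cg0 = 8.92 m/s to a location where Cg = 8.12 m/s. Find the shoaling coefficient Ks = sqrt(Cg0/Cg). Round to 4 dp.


Ks = sqrt(Cg0 / Cg)
Ks = sqrt(8.92 / 8.12)
Ks = sqrt(1.0985)
Ks = 1.0481

1.0481


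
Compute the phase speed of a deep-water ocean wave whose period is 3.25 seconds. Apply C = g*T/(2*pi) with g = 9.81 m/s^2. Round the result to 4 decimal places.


We use the deep-water celerity formula:
C = g * T / (2 * pi)
C = 9.81 * 3.25 / (2 * 3.14159...)
C = 31.882500 / 6.283185
C = 5.0743 m/s

5.0743


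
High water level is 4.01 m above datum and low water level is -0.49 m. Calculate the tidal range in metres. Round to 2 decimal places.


Tidal range = High water - Low water
Tidal range = 4.01 - (-0.49)
Tidal range = 4.50 m

4.50


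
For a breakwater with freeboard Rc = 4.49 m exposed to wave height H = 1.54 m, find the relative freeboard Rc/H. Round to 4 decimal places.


Relative freeboard = Rc / H
= 4.49 / 1.54
= 2.9156

2.9156


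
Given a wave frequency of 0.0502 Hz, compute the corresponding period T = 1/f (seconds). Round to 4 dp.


T = 1 / f
T = 1 / 0.0502
T = 19.9203 s

19.9203


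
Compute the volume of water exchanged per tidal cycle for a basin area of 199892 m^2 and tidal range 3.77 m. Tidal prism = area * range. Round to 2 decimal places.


Tidal prism = Area * Tidal range
P = 199892 * 3.77
P = 753592.84 m^3

753592.84


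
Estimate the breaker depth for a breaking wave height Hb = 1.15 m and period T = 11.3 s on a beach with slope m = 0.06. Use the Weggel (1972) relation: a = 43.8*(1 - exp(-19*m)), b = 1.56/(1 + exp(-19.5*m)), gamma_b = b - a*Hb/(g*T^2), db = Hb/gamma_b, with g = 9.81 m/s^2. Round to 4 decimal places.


a = 43.8 * (1 - exp(-19 * m))
exp(-19 * 0.06) = exp(-1.1400) = 0.319819
a = 43.8 * (1 - 0.319819) = 29.791927
b = 1.56 / (1 + exp(-19.5 * m))
exp(-19.5 * 0.06) = exp(-1.1700) = 0.310367
b = 1.56 / (1 + 0.310367) = 1.190506
Hb / (g * T^2) = 1.15 / (9.81 * 11.3^2) = 1.15 / 1252.6389 = 0.00091806
gamma_b = b - a * Hb/(g*T^2) = 1.190506 - 29.791927 * 0.00091806 = 1.163155
db = Hb / gamma_b = 1.15 / 1.163155
db = 0.9887 m

0.9887


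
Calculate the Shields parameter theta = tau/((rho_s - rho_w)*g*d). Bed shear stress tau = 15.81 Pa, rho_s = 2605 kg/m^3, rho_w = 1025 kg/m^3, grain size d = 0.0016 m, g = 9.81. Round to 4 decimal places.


theta = tau / ((rho_s - rho_w) * g * d)
rho_s - rho_w = 2605 - 1025 = 1580
Denominator = 1580 * 9.81 * 0.0016 = 24.799680
theta = 15.81 / 24.799680
theta = 0.6375

0.6375


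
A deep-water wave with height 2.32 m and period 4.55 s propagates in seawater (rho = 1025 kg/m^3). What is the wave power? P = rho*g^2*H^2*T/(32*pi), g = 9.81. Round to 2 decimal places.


P = rho * g^2 * H^2 * T / (32 * pi)
P = 1025 * 9.81^2 * 2.32^2 * 4.55 / (32 * pi)
P = 1025 * 96.2361 * 5.3824 * 4.55 / 100.53096
P = 24029.76 W/m

24029.76


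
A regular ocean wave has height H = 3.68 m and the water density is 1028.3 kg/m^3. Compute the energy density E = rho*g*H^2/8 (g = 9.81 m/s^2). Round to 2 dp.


E = (1/8) * rho * g * H^2
E = (1/8) * 1028.3 * 9.81 * 3.68^2
E = 0.125 * 1028.3 * 9.81 * 13.5424
E = 17076.33 J/m^2

17076.33


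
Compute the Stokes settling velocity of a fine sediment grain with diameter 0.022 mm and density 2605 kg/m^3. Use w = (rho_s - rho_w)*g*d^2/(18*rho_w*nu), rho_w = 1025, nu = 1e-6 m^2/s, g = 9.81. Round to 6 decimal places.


w = (rho_s - rho_w) * g * d^2 / (18 * rho_w * nu)
d = 0.022 mm = 0.000022 m
rho_s - rho_w = 2605 - 1025 = 1580
Numerator = 1580 * 9.81 * (0.000022)^2 = 0.000007501903
Denominator = 18 * 1025 * 1e-6 = 0.018450
w = 0.000407 m/s

0.000407


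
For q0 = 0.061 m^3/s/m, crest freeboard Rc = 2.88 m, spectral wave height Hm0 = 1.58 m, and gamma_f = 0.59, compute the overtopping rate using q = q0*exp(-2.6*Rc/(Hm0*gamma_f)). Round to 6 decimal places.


q = q0 * exp(-2.6 * Rc / (Hm0 * gamma_f))
Exponent = -2.6 * 2.88 / (1.58 * 0.59)
= -2.6 * 2.88 / 0.9322
= -8.032611
exp(-8.032611) = 0.000325
q = 0.061 * 0.000325
q = 0.000020 m^3/s/m

0.000020


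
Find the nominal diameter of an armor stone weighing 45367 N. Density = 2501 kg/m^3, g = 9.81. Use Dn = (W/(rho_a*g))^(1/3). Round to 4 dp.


V = W / (rho_a * g)
V = 45367 / (2501 * 9.81)
V = 45367 / 24534.81
V = 1.849087 m^3
Dn = V^(1/3) = 1.849087^(1/3)
Dn = 1.2274 m

1.2274


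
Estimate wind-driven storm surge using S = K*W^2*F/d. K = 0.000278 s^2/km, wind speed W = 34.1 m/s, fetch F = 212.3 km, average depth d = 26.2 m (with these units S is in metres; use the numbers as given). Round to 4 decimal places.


S = K * W^2 * F / d
W^2 = 34.1^2 = 1162.81
S = 0.000278 * 1162.81 * 212.3 / 26.2
Numerator = 0.000278 * 1162.81 * 212.3 = 68.628349
S = 68.628349 / 26.2 = 2.6194 m

2.6194


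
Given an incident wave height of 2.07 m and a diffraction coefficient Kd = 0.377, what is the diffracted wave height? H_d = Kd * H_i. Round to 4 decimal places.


H_d = Kd * H_i
H_d = 0.377 * 2.07
H_d = 0.7804 m

0.7804


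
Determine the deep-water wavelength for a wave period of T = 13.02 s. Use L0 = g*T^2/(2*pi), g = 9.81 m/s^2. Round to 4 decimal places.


L0 = g * T^2 / (2 * pi)
L0 = 9.81 * 13.02^2 / (2 * pi)
L0 = 9.81 * 169.5204 / 6.28319
L0 = 1662.9951 / 6.28319
L0 = 264.6739 m

264.6739


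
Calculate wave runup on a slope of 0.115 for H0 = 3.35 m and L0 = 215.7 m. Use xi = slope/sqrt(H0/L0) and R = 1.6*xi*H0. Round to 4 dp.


xi = slope / sqrt(H0/L0)
H0/L0 = 3.35/215.7 = 0.015531
sqrt(0.015531) = 0.124623
xi = 0.115 / 0.124623 = 0.922785
R = 1.6 * xi * H0 = 1.6 * 0.922785 * 3.35
R = 4.9461 m

4.9461


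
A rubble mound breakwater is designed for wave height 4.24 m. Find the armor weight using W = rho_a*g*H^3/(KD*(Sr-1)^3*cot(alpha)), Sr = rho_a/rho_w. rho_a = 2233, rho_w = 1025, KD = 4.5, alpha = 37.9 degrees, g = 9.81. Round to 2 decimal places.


Sr = rho_a / rho_w = 2233 / 1025 = 2.178537
(Sr - 1) = 1.178537
(Sr - 1)^3 = 1.636927
cot(37.9) = 1 / tan(37.9) = 1 / 0.778479 = 1.284557
Numerator = 2233 * 9.81 * 4.24^3 = 1669764.7950
Denominator = 4.5 * 1.636927 * 1.284557 = 9.462262
W = 1669764.7950 / 9.462262
W = 176465.72 N

176465.72


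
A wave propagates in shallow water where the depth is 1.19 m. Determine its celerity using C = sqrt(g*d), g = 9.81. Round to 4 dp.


Using the shallow-water approximation:
C = sqrt(g * d) = sqrt(9.81 * 1.19)
C = sqrt(11.6739)
C = 3.4167 m/s

3.4167


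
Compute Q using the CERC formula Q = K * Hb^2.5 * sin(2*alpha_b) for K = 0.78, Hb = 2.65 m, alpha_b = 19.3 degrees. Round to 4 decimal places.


Q = K * Hb^2.5 * sin(2 * alpha_b)
Hb^2.5 = 2.65^2.5 = 11.431802
sin(2 * 19.3) = sin(38.6) = 0.623880
Q = 0.78 * 11.431802 * 0.623880
Q = 5.5630 m^3/s

5.5630


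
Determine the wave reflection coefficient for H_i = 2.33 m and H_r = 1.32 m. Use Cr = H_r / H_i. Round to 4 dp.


Cr = H_r / H_i
Cr = 1.32 / 2.33
Cr = 0.5665

0.5665


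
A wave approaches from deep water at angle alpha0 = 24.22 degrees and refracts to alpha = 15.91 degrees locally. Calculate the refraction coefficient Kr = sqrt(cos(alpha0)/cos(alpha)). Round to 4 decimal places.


Kr = sqrt(cos(alpha0) / cos(alpha))
cos(24.22) = 0.911977
cos(15.91) = 0.961693
Kr = sqrt(0.911977 / 0.961693)
Kr = sqrt(0.948303)
Kr = 0.9738

0.9738


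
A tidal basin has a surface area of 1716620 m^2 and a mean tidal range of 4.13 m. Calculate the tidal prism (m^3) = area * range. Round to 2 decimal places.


Tidal prism = Area * Tidal range
P = 1716620 * 4.13
P = 7089640.60 m^3

7089640.60


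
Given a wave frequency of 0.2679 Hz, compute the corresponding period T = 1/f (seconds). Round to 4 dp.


T = 1 / f
T = 1 / 0.2679
T = 3.7327 s

3.7327


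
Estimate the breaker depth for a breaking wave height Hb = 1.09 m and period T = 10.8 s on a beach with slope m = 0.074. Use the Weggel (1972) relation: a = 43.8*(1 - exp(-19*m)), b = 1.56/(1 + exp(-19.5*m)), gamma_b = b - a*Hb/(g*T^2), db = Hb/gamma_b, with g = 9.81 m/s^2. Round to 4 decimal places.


a = 43.8 * (1 - exp(-19 * m))
exp(-19 * 0.074) = exp(-1.4060) = 0.245122
a = 43.8 * (1 - 0.245122) = 33.063665
b = 1.56 / (1 + exp(-19.5 * m))
exp(-19.5 * 0.074) = exp(-1.4430) = 0.236218
b = 1.56 / (1 + 0.236218) = 1.261913
Hb / (g * T^2) = 1.09 / (9.81 * 10.8^2) = 1.09 / 1144.2384 = 0.00095260
gamma_b = b - a * Hb/(g*T^2) = 1.261913 - 33.063665 * 0.00095260 = 1.230417
db = Hb / gamma_b = 1.09 / 1.230417
db = 0.8859 m

0.8859


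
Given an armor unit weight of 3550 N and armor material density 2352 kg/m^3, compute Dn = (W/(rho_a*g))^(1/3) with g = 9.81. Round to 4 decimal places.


V = W / (rho_a * g)
V = 3550 / (2352 * 9.81)
V = 3550 / 23073.12
V = 0.153859 m^3
Dn = V^(1/3) = 0.153859^(1/3)
Dn = 0.5358 m

0.5358


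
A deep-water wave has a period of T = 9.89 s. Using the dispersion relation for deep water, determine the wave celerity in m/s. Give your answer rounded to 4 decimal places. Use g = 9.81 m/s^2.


We use the deep-water celerity formula:
C = g * T / (2 * pi)
C = 9.81 * 9.89 / (2 * 3.14159...)
C = 97.020900 / 6.283185
C = 15.4414 m/s

15.4414


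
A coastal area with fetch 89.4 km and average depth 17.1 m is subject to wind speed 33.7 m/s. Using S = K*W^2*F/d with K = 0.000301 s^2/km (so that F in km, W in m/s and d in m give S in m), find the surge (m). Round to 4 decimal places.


S = K * W^2 * F / d
W^2 = 33.7^2 = 1135.69
S = 0.000301 * 1135.69 * 89.4 / 17.1
Numerator = 0.000301 * 1135.69 * 89.4 = 30.560736
S = 30.560736 / 17.1 = 1.7872 m

1.7872


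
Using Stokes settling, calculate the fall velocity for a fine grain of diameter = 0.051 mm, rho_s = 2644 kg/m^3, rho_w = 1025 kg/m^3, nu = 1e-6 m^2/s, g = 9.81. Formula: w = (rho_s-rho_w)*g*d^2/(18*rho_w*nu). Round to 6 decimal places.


w = (rho_s - rho_w) * g * d^2 / (18 * rho_w * nu)
d = 0.051 mm = 0.000051 m
rho_s - rho_w = 2644 - 1025 = 1619
Numerator = 1619 * 9.81 * (0.000051)^2 = 0.000041310096
Denominator = 18 * 1025 * 1e-6 = 0.018450
w = 0.002239 m/s

0.002239


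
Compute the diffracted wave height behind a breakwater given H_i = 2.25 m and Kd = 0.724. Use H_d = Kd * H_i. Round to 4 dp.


H_d = Kd * H_i
H_d = 0.724 * 2.25
H_d = 1.6290 m

1.6290


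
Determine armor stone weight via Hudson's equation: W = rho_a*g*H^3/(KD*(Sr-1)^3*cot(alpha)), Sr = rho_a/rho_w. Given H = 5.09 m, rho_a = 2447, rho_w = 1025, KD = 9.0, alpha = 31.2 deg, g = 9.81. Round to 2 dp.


Sr = rho_a / rho_w = 2447 / 1025 = 2.387317
(Sr - 1) = 1.387317
(Sr - 1)^3 = 2.670098
cot(31.2) = 1 / tan(31.2) = 1 / 0.605622 = 1.651196
Numerator = 2447 * 9.81 * 5.09^3 = 3165602.0882
Denominator = 9.0 * 2.670098 * 1.651196 = 39.679702
W = 3165602.0882 / 39.679702
W = 79778.88 N

79778.88


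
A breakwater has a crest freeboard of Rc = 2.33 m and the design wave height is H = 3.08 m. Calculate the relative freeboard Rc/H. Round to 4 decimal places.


Relative freeboard = Rc / H
= 2.33 / 3.08
= 0.7565

0.7565


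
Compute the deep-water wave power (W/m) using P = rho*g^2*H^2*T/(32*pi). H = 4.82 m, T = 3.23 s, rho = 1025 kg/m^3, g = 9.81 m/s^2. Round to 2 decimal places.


P = rho * g^2 * H^2 * T / (32 * pi)
P = 1025 * 9.81^2 * 4.82^2 * 3.23 / (32 * pi)
P = 1025 * 96.2361 * 23.2324 * 3.23 / 100.53096
P = 73630.65 W/m

73630.65


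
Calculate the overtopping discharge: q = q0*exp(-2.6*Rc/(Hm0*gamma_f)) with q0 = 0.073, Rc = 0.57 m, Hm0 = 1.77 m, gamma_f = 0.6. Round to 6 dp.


q = q0 * exp(-2.6 * Rc / (Hm0 * gamma_f))
Exponent = -2.6 * 0.57 / (1.77 * 0.6)
= -2.6 * 0.57 / 1.0620
= -1.395480
exp(-1.395480) = 0.247714
q = 0.073 * 0.247714
q = 0.018083 m^3/s/m

0.018083


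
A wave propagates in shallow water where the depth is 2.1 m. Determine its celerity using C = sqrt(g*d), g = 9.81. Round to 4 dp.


Using the shallow-water approximation:
C = sqrt(g * d) = sqrt(9.81 * 2.1)
C = sqrt(20.6010)
C = 4.5388 m/s

4.5388


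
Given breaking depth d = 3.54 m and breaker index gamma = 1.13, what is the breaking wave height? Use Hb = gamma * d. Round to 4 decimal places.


Hb = gamma * d
Hb = 1.13 * 3.54
Hb = 4.0002 m

4.0002


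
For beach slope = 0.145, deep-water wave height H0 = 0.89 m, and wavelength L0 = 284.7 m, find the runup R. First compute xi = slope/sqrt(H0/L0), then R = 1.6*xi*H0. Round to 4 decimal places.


xi = slope / sqrt(H0/L0)
H0/L0 = 0.89/284.7 = 0.003126
sqrt(0.003126) = 0.055912
xi = 0.145 / 0.055912 = 2.593383
R = 1.6 * xi * H0 = 1.6 * 2.593383 * 0.89
R = 3.6930 m

3.6930


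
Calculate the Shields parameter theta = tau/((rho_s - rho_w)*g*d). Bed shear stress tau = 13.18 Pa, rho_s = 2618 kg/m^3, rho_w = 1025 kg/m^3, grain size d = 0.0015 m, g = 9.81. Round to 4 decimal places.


theta = tau / ((rho_s - rho_w) * g * d)
rho_s - rho_w = 2618 - 1025 = 1593
Denominator = 1593 * 9.81 * 0.0015 = 23.440995
theta = 13.18 / 23.440995
theta = 0.5623

0.5623


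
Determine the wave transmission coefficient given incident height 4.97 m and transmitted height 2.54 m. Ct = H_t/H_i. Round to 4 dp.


Ct = H_t / H_i
Ct = 2.54 / 4.97
Ct = 0.5111

0.5111


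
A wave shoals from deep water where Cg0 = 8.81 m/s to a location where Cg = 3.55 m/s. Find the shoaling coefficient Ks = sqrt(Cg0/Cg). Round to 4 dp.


Ks = sqrt(Cg0 / Cg)
Ks = sqrt(8.81 / 3.55)
Ks = sqrt(2.4817)
Ks = 1.5753

1.5753


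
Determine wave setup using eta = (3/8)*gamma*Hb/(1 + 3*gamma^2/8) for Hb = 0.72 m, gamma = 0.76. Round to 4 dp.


eta = (3/8) * gamma * Hb / (1 + 3*gamma^2/8)
Numerator = (3/8) * 0.76 * 0.72 = 0.205200
Denominator = 1 + 3*0.76^2/8 = 1 + 0.216600 = 1.216600
eta = 0.205200 / 1.216600
eta = 0.1687 m

0.1687


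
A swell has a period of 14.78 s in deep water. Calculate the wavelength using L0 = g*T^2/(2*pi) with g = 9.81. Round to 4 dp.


L0 = g * T^2 / (2 * pi)
L0 = 9.81 * 14.78^2 / (2 * pi)
L0 = 9.81 * 218.4484 / 6.28319
L0 = 2142.9788 / 6.28319
L0 = 341.0657 m

341.0657
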